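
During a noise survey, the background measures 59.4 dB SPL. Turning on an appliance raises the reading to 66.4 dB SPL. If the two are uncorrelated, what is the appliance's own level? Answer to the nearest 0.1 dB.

Background correction is a power subtraction:
L_src = 10·log₁₀(10^(66.4/10) − 10^(59.4/10)) = 10·log₁₀(3494000) = 65.4 dB SPL.

65.4 dB SPL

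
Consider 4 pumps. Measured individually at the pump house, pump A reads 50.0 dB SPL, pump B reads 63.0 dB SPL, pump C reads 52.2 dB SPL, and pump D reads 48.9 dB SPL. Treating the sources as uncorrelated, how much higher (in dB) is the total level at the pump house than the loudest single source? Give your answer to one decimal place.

Incoherent sources sum as intensities:
L_total = 10·log₁₀(10^(50.0/10) + 10^(63.0/10) + 10^(52.2/10) + 10^(48.9/10)) = 63.69 dB SPL.
Excess over the loudest (63.0 dB): 63.69 − 63.0 = 0.7 dB.

0.7 dB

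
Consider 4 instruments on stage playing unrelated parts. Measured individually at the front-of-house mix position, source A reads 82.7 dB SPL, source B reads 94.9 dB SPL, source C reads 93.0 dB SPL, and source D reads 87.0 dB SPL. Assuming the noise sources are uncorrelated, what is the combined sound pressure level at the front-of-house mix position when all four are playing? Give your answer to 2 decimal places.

Uncorrelated sources add in intensity (power), not in dB.
L_total = 10·log₁₀(10^(82.7/10) + 10^(94.9/10) + 10^(93.0/10) + 10^(87.0/10)) = 10·log₁₀(5773000000) = 97.61 dB SPL.

97.61 dB SPL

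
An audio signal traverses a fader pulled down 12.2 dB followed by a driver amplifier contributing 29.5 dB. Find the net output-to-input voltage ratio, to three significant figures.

Net gain = (−12.2) + 29.5 = 17.3 dB.
Voltage ratio = 10^(17.3/20) = 7.33.

7.33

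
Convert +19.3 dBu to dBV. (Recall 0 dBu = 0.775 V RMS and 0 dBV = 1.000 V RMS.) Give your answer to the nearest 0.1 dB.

+17.1 dBV

The offset between the scales is 20·log₁₀(0.775/1.000) = −2.214 dB.
So dBV = +19.3 − 2.214 = +17.1 dBV.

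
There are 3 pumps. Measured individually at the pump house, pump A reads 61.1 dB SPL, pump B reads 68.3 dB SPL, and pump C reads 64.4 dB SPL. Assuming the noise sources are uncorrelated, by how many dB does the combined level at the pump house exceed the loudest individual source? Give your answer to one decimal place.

Add the sources as powers (linear), then convert back to dB:
L_total = 10·log₁₀(10^(61.1/10) + 10^(68.3/10) + 10^(64.4/10)) = 70.34 dB SPL.
Excess over the loudest (68.3 dB): 70.34 − 68.3 = 2.0 dB.

2.0 dB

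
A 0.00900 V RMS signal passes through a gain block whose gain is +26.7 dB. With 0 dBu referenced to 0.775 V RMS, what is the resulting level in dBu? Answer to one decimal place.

Input level: 20·log₁₀(0.00900/0.775) = -38.70 dBu.
Output: -38.70 + 26.7 = -12.0 dBu.

-12.0 dBu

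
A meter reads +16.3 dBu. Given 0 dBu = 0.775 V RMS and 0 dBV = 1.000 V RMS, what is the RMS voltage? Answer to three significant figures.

V = 0.775 V × 10^(+16.3/20).
= 0.775 × 6.531 = 5.06 V.

5.06 V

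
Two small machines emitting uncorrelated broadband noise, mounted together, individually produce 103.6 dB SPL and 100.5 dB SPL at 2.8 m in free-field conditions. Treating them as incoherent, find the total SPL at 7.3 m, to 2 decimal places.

97.01 dB SPL

Combined at 2.8 m: 10·log₁₀(10^(103.6/10)+10^(100.5/10)) = 105.331 dB SPL.
Then apply −20·log₁₀(7.3/2.8) = -8.323 dB → 97.01 dB SPL.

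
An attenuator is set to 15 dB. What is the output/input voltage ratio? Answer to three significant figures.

Voltage ratio = 10^(dB/20).
10^(-15/20) = 10^(-0.7500) = 0.178.

0.178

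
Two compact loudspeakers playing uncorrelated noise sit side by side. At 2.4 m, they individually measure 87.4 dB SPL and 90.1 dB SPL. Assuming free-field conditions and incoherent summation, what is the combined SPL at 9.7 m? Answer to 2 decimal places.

Combined at 2.4 m: 10·log₁₀(10^(87.4/10)+10^(90.1/10)) = 91.967 dB SPL.
Then apply −20·log₁₀(9.7/2.4) = -12.131 dB → 79.84 dB SPL.

79.84 dB SPL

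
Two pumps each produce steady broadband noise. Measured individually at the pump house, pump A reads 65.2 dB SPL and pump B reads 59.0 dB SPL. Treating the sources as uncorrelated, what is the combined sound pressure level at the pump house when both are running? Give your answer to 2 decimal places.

66.13 dB SPL

Add the sources as powers (linear), then convert back to dB:
L_total = 10·log₁₀(10^(65.2/10) + 10^(59.0/10)) = 10·log₁₀(4106000) = 66.13 dB SPL.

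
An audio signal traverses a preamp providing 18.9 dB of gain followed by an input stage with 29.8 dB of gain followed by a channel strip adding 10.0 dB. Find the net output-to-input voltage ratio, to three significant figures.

Net gain = 18.9 + 29.8 + 10.0 = 58.7 dB.
Voltage ratio = 10^(58.7/20) = 861.

861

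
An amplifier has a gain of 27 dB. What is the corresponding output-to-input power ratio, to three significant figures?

501

Power ratio = 10^(dB/10).
10^(27/10) = 10^(2.700) = 501.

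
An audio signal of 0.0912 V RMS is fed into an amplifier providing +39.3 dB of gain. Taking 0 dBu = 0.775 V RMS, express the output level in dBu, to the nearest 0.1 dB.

Input level: 20·log₁₀(0.0912/0.775) = -18.59 dBu.
Output: -18.59 + 39.3 = +20.7 dBu.

+20.7 dBu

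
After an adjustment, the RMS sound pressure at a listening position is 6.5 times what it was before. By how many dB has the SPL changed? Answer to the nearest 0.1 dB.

Sound pressure is an amplitude quantity: ΔL = 20·log₁₀(p₂/p₁).
20·log₁₀(6.5) = 16.3 dB.

16.3 dB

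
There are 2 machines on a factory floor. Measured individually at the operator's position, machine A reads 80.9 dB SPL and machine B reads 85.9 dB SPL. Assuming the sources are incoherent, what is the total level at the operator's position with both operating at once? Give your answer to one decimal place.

87.1 dB SPL

Incoherent sources sum as intensities:
L_total = 10·log₁₀(10^(80.9/10) + 10^(85.9/10)) = 10·log₁₀(512100000) = 87.1 dB SPL.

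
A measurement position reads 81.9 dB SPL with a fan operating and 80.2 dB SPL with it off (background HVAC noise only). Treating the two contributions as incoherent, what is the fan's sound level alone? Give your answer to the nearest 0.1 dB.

Remove the background by subtracting linear intensities:
L_src = 10·log₁₀(10^(81.9/10) − 10^(80.2/10)) = 10·log₁₀(50170000) = 77.0 dB SPL.

77.0 dB SPL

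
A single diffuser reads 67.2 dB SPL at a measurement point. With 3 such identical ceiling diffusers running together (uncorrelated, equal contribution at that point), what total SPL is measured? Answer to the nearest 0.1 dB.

3 equal incoherent sources raise the level by 10·log₁₀(3) = 4.77 dB.
L_total = 67.2 + 4.77 = 72.0 dB SPL.

72.0 dB SPL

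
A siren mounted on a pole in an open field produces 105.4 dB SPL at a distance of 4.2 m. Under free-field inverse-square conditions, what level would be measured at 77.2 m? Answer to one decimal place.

80.1 dB SPL

Inverse-square spreading gives ΔL = −20·log₁₀(d₂/d₁).
ΔL = −20·log₁₀(77.2/4.2) = -25.29 dB, so L₂ = 105.4 + (-25.29) = 80.1 dB SPL.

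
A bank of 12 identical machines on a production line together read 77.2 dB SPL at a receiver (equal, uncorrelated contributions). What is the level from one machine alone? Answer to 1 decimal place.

12 equal incoherent sources add 10·log₁₀(12) = 10.79 dB over one source.
L_one = 77.2 − 10.79 = 66.4 dB SPL.

66.4 dB SPL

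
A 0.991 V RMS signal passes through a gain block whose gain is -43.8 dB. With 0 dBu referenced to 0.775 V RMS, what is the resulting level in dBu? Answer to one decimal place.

Input level: 20·log₁₀(0.991/0.775) = 2.14 dBu.
Output: 2.14 − 43.8 = -41.7 dBu.

-41.7 dBu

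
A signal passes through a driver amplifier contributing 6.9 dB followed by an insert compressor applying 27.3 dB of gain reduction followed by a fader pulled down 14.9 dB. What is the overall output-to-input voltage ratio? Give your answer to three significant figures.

0.0172

Net gain = 6.9 + (−27.3) + (−14.9) = -35.3 dB.
Voltage ratio = 10^(-35.3/20) = 0.0172.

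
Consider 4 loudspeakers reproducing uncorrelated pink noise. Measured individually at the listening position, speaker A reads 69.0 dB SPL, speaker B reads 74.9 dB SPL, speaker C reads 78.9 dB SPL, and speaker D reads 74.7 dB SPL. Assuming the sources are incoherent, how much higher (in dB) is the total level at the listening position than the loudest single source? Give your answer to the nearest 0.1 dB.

Uncorrelated sources add in intensity (power), not in dB.
L_total = 10·log₁₀(10^(69.0/10) + 10^(74.9/10) + 10^(78.9/10) + 10^(74.7/10)) = 81.64 dB SPL.
Excess over the loudest (78.9 dB): 81.64 − 78.9 = 2.7 dB.

2.7 dB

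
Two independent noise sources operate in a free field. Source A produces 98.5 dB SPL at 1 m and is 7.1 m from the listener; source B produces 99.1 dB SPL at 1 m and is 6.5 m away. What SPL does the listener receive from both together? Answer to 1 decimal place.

At the listener: L_A = 98.5 − 20·log₁₀(7.1) = 81.47 dB; L_B = 99.1 − 20·log₁₀(6.5) = 82.84 dB.
Combined: 10·log₁₀(10^(81.47/10)+10^(82.84/10)) = 85.2 dB SPL.

85.2 dB SPL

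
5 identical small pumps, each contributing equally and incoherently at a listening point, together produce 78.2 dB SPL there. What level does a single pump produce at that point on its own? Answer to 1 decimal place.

5 equal incoherent sources add 10·log₁₀(5) = 6.99 dB over one source.
L_one = 78.2 − 6.99 = 71.2 dB SPL.

71.2 dB SPL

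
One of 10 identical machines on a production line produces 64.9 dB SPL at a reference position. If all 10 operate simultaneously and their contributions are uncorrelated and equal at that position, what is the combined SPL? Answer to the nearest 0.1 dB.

10 equal incoherent sources raise the level by 10·log₁₀(10) = 10.00 dB.
L_total = 64.9 + 10.00 = 74.9 dB SPL.

74.9 dB SPL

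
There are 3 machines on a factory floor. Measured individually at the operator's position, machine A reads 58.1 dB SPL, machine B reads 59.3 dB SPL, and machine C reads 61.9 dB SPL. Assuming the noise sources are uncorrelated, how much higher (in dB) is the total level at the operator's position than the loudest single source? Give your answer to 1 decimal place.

2.9 dB

Uncorrelated sources add in intensity (power), not in dB.
L_total = 10·log₁₀(10^(58.1/10) + 10^(59.3/10) + 10^(61.9/10)) = 64.84 dB SPL.
Excess over the loudest (61.9 dB): 64.84 − 61.9 = 2.9 dB.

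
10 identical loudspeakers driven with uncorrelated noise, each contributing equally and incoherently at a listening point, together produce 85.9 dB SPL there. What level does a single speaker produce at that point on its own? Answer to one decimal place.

75.9 dB SPL

10 equal incoherent sources add 10·log₁₀(10) = 10.00 dB over one source.
L_one = 85.9 − 10.00 = 75.9 dB SPL.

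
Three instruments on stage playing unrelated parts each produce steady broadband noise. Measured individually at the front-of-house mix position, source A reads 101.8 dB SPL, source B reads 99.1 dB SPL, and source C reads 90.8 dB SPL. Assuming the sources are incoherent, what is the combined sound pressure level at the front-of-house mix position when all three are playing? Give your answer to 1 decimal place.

Uncorrelated sources add in intensity (power), not in dB.
L_total = 10·log₁₀(10^(101.8/10) + 10^(99.1/10) + 10^(90.8/10)) = 10·log₁₀(24466000000) = 103.9 dB SPL.

103.9 dB SPL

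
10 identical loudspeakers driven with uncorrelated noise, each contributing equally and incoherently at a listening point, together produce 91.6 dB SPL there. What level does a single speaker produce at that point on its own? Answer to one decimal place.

10 equal incoherent sources add 10·log₁₀(10) = 10.00 dB over one source.
L_one = 91.6 − 10.00 = 81.6 dB SPL.

81.6 dB SPL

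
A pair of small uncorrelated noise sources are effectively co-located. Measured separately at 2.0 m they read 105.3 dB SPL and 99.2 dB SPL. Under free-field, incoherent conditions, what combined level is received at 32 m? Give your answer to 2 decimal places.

82.17 dB SPL

Combined at 2.0 m: 10·log₁₀(10^(105.3/10)+10^(99.2/10)) = 106.253 dB SPL.
Then apply −20·log₁₀(32/2.0) = -24.082 dB → 82.17 dB SPL.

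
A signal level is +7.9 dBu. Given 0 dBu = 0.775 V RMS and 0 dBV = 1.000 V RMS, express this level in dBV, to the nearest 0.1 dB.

The offset between the scales is 20·log₁₀(0.775/1.000) = −2.214 dB.
So dBV = +7.9 − 2.214 = +5.7 dBV.

+5.7 dBV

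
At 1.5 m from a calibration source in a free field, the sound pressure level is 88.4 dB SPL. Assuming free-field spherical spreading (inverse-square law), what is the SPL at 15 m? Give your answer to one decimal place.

Free-field point source: level drops by 20·log₁₀ of the distance ratio.
ΔL = −20·log₁₀(15/1.5) = -20.00 dB, so L₂ = 88.4 + (-20.00) = 68.4 dB SPL.

68.4 dB SPL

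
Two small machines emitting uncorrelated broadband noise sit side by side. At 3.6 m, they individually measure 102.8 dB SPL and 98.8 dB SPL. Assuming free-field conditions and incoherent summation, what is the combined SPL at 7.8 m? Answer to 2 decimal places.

Combined at 3.6 m: 10·log₁₀(10^(102.8/10)+10^(98.8/10)) = 104.255 dB SPL.
Then apply −20·log₁₀(7.8/3.6) = -6.716 dB → 97.54 dB SPL.

97.54 dB SPL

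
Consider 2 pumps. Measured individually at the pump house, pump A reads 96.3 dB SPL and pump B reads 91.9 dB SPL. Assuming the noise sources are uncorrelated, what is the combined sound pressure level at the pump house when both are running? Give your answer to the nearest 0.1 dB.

Uncorrelated sources add in intensity (power), not in dB.
L_total = 10·log₁₀(10^(96.3/10) + 10^(91.9/10)) = 10·log₁₀(5815000000) = 97.6 dB SPL.

97.6 dB SPL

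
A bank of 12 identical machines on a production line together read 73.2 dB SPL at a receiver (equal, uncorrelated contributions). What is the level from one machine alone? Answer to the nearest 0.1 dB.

12 equal incoherent sources add 10·log₁₀(12) = 10.79 dB over one source.
L_one = 73.2 − 10.79 = 62.4 dB SPL.

62.4 dB SPL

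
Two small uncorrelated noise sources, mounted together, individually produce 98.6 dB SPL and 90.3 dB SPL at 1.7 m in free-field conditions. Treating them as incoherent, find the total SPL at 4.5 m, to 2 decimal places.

Combined at 1.7 m: 10·log₁₀(10^(98.6/10)+10^(90.3/10)) = 99.199 dB SPL.
Then apply −20·log₁₀(4.5/1.7) = -8.455 dB → 90.74 dB SPL.

90.74 dB SPL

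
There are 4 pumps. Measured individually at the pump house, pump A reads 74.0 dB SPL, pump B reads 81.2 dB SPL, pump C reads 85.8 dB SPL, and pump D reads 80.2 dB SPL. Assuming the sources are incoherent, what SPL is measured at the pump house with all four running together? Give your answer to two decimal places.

Add the sources as powers (linear), then convert back to dB:
L_total = 10·log₁₀(10^(74.0/10) + 10^(81.2/10) + 10^(85.8/10) + 10^(80.2/10)) = 10·log₁₀(641800000) = 88.07 dB SPL.

88.07 dB SPL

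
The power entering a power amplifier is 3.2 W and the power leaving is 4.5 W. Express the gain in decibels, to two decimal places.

Power ratio → dB uses the 10·log₁₀ form:
10·log₁₀(4.5/3.2) = 10·log₁₀(1.406) = 1.48 dB.

1.48 dB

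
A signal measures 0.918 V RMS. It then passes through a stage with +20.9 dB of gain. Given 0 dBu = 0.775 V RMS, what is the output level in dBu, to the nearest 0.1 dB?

Input level: 20·log₁₀(0.918/0.775) = 1.47 dBu.
Output: 1.47 + 20.9 = +22.4 dBu.

+22.4 dBu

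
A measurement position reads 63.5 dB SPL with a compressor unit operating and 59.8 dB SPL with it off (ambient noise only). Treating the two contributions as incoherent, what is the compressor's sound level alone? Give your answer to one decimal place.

Subtract intensities: L_src = 10·log₁₀(10^(L_total/10) − 10^(L_bg/10)).
L_src = 10·log₁₀(10^(63.5/10) − 10^(59.8/10)) = 10·log₁₀(1284000) = 61.1 dB SPL.

61.1 dB SPL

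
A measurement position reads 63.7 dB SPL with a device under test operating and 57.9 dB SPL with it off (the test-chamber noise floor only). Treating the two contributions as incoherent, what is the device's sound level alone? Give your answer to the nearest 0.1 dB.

62.4 dB SPL

Remove the background by subtracting linear intensities:
L_src = 10·log₁₀(10^(63.7/10) − 10^(57.9/10)) = 10·log₁₀(1728000) = 62.4 dB SPL.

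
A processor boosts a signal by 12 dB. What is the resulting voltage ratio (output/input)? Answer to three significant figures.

3.98

Voltage ratio = 10^(dB/20).
10^(12/20) = 10^(0.6000) = 3.98.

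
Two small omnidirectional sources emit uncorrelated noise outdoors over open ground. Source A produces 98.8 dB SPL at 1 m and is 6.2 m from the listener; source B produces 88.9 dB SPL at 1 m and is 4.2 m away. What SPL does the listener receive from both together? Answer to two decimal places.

83.83 dB SPL

At the listener: L_A = 98.8 − 20·log₁₀(6.2) = 82.952 dB; L_B = 88.9 − 20·log₁₀(4.2) = 76.435 dB.
Combined: 10·log₁₀(10^(82.952/10)+10^(76.435/10)) = 83.83 dB SPL.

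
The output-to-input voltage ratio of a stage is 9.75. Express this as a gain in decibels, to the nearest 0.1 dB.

Voltage ratio → dB uses the 20·log₁₀ form:
20·log₁₀(9.75) = 19.8 dB.

19.8 dB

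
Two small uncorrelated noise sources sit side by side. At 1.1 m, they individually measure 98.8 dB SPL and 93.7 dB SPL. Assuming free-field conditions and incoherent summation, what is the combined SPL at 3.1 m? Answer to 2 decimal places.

Combined at 1.1 m: 10·log₁₀(10^(98.8/10)+10^(93.7/10)) = 99.969 dB SPL.
Then apply −20·log₁₀(3.1/1.1) = -8.999 dB → 90.97 dB SPL.

90.97 dB SPL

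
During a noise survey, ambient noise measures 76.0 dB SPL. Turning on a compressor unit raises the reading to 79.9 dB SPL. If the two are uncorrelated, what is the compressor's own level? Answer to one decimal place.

Background correction is a power subtraction:
L_src = 10·log₁₀(10^(79.9/10) − 10^(76.0/10)) = 10·log₁₀(57910000) = 77.6 dB SPL.

77.6 dB SPL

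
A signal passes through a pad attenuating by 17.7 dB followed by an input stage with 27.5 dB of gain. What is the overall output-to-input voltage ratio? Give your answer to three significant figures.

Net gain = (−17.7) + 27.5 = 9.8 dB.
Voltage ratio = 10^(9.8/20) = 3.09.

3.09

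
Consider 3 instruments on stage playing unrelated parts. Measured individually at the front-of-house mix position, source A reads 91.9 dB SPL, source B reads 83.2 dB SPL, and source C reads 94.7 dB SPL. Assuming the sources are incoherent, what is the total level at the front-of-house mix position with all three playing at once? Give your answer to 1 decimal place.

96.7 dB SPL

Incoherent sources sum as intensities:
L_total = 10·log₁₀(10^(91.9/10) + 10^(83.2/10) + 10^(94.7/10)) = 10·log₁₀(4709000000) = 96.7 dB SPL.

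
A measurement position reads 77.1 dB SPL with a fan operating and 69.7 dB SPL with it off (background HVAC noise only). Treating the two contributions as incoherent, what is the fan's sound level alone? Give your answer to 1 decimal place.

76.2 dB SPL

Background correction is a power subtraction:
L_src = 10·log₁₀(10^(77.1/10) − 10^(69.7/10)) = 10·log₁₀(41950000) = 76.2 dB SPL.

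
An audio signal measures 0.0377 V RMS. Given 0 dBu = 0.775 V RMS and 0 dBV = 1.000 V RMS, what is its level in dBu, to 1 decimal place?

dBu = 20·log₁₀(V / 0.775 V).
20·log₁₀(0.0377/0.775) = -26.3 dBu.

-26.3 dBu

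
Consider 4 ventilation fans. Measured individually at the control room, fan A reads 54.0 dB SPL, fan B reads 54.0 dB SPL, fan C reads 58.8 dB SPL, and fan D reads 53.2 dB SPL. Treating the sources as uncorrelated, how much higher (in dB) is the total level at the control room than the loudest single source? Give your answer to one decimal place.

Incoherent sources sum as intensities:
L_total = 10·log₁₀(10^(54.0/10) + 10^(54.0/10) + 10^(58.8/10) + 10^(53.2/10)) = 61.67 dB SPL.
Excess over the loudest (58.8 dB): 61.67 − 58.8 = 2.9 dB.

2.9 dB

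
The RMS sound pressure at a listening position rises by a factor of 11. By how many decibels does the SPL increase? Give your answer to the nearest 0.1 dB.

SPL change from a pressure ratio uses the 20·log₁₀ form:
20·log₁₀(11) = 20.8 dB.

20.8 dB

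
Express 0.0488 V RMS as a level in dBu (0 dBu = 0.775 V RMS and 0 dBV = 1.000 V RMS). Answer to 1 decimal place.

-24.0 dBu

dBu = 20·log₁₀(V / 0.775 V).
20·log₁₀(0.0488/0.775) = -24.0 dBu.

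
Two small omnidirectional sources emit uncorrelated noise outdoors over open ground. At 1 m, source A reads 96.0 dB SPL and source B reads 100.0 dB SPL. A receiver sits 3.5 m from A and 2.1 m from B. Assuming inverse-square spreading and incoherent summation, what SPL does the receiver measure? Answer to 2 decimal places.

94.14 dB SPL

At the listener: L_A = 96.0 − 20·log₁₀(3.5) = 85.119 dB; L_B = 100.0 − 20·log₁₀(2.1) = 93.556 dB.
Combined: 10·log₁₀(10^(85.119/10)+10^(93.556/10)) = 94.14 dB SPL.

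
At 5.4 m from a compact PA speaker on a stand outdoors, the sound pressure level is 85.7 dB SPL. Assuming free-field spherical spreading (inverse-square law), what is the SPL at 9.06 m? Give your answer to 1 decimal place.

Inverse-square spreading gives ΔL = −20·log₁₀(d₂/d₁).
ΔL = −20·log₁₀(9.06/5.4) = -4.49 dB, so L₂ = 85.7 + (-4.49) = 81.2 dB SPL.

81.2 dB SPL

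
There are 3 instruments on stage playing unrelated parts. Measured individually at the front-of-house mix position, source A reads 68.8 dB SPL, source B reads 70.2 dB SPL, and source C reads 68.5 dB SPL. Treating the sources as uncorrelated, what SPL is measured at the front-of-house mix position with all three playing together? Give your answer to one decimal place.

74.0 dB SPL

Add the sources as powers (linear), then convert back to dB:
L_total = 10·log₁₀(10^(68.8/10) + 10^(70.2/10) + 10^(68.5/10)) = 10·log₁₀(25140000) = 74.0 dB SPL.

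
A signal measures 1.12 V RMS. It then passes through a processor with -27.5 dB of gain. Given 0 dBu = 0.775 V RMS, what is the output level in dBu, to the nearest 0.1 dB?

-24.3 dBu

Input level: 20·log₁₀(1.12/0.775) = 3.20 dBu.
Output: 3.20 − 27.5 = -24.3 dBu.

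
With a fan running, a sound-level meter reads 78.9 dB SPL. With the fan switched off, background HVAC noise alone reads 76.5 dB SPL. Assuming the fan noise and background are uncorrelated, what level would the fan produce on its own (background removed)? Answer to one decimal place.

Subtract intensities: L_src = 10·log₁₀(10^(L_total/10) − 10^(L_bg/10)).
L_src = 10·log₁₀(10^(78.9/10) − 10^(76.5/10)) = 10·log₁₀(32960000) = 75.2 dB SPL.

75.2 dB SPL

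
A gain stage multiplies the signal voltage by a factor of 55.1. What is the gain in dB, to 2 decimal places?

Voltage is an amplitude quantity, so gain = 20·log₁₀(V_out/V_in).
20·log₁₀(55.1) = 34.82 dB.

34.82 dB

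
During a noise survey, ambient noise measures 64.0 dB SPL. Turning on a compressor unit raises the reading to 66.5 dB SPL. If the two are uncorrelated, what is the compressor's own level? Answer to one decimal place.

Remove the background by subtracting linear intensities:
L_src = 10·log₁₀(10^(66.5/10) − 10^(64.0/10)) = 10·log₁₀(1955000) = 62.9 dB SPL.

62.9 dB SPL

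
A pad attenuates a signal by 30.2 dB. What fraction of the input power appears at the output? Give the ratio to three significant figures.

0.000955

Power ratio = 10^(dB/10).
10^(-30.2/10) = 10^(-3.020) = 0.000955.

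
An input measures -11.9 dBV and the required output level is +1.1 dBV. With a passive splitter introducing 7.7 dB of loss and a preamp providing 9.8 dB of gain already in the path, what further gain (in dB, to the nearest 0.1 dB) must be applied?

10.9 dB

The required make-up gain is the shortfall in the dB sum.
G = +1.1 − (-11.9) + 7.7 − 9.8 = 10.9 dB.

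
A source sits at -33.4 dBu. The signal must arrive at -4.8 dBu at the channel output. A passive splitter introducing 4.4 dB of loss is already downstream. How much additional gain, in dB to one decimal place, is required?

33.0 dB

The required make-up gain is the shortfall in the dB sum.
G = -4.8 − (-33.4) + 4.4 = 33.0 dB.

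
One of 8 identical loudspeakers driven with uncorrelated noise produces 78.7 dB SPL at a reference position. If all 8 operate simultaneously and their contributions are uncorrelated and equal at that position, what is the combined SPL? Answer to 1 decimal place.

8 equal incoherent sources raise the level by 10·log₁₀(8) = 9.03 dB.
L_total = 78.7 + 9.03 = 87.7 dB SPL.

87.7 dB SPL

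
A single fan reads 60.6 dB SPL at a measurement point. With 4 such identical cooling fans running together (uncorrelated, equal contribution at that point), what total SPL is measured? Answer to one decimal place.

66.6 dB SPL

4 equal incoherent sources raise the level by 10·log₁₀(4) = 6.02 dB.
L_total = 60.6 + 6.02 = 66.6 dB SPL.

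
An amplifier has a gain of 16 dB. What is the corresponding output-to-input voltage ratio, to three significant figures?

Voltage ratio = 10^(dB/20).
10^(16/20) = 10^(0.8000) = 6.31.

6.31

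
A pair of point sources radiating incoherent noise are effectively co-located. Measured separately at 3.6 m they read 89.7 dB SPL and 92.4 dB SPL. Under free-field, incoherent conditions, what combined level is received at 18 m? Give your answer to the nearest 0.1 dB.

Combined at 3.6 m: 10·log₁₀(10^(89.7/10)+10^(92.4/10)) = 94.27 dB SPL.
Then apply −20·log₁₀(18/3.6) = -13.98 dB → 80.3 dB SPL.

80.3 dB SPL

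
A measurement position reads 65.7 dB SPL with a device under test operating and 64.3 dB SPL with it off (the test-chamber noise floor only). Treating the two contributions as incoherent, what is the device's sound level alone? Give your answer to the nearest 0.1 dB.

60.1 dB SPL

Background correction is a power subtraction:
L_src = 10·log₁₀(10^(65.7/10) − 10^(64.3/10)) = 10·log₁₀(1024000) = 60.1 dB SPL.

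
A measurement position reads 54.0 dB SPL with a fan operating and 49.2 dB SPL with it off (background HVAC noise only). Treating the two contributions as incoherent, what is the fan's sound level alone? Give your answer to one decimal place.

52.3 dB SPL

Subtract intensities: L_src = 10·log₁₀(10^(L_total/10) − 10^(L_bg/10)).
L_src = 10·log₁₀(10^(54.0/10) − 10^(49.2/10)) = 10·log₁₀(168000) = 52.3 dB SPL.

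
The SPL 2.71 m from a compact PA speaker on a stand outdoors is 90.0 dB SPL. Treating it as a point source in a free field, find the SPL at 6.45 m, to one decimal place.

For a point source in a free field, ΔL = −20·log₁₀(d₂/d₁).
ΔL = −20·log₁₀(6.45/2.71) = -7.53 dB, so L₂ = 90.0 + (-7.53) = 82.5 dB SPL.

82.5 dB SPL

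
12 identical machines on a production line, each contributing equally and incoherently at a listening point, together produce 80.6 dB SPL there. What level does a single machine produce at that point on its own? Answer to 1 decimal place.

12 equal incoherent sources add 10·log₁₀(12) = 10.79 dB over one source.
L_one = 80.6 − 10.79 = 69.8 dB SPL.

69.8 dB SPL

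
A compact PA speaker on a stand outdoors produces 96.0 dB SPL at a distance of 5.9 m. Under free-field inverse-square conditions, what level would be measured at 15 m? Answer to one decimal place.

For a point source in a free field, ΔL = −20·log₁₀(d₂/d₁).
ΔL = −20·log₁₀(15/5.9) = -8.10 dB, so L₂ = 96.0 + (-8.10) = 87.9 dB SPL.

87.9 dB SPL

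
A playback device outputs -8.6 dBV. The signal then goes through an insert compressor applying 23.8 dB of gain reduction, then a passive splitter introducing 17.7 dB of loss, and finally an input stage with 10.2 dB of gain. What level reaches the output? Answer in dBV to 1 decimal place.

In dB, series stages simply add:
-8.6 − 23.8 − 17.7 + 10.2 = -39.9 dBV.

-39.9 dBV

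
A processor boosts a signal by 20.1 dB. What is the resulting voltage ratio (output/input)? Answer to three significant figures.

10.1

Voltage ratio = 10^(dB/20).
10^(20.1/20) = 10^(1.005) = 10.1.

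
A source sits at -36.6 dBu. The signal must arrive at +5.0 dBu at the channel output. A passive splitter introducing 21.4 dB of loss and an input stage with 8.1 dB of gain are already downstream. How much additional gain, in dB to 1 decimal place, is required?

54.9 dB

The required make-up gain is the shortfall in the dB sum.
G = +5.0 − (-36.6) + 21.4 − 8.1 = 54.9 dB.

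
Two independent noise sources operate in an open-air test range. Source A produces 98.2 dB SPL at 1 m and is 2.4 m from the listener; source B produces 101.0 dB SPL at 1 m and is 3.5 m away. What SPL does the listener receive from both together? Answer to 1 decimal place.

93.4 dB SPL

At the listener: L_A = 98.2 − 20·log₁₀(2.4) = 90.60 dB; L_B = 101.0 − 20·log₁₀(3.5) = 90.12 dB.
Combined: 10·log₁₀(10^(90.60/10)+10^(90.12/10)) = 93.4 dB SPL.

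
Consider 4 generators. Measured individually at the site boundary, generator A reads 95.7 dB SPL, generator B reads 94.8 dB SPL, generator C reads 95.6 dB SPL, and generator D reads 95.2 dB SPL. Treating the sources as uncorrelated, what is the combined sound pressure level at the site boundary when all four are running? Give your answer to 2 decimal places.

101.36 dB SPL

Uncorrelated sources add in intensity (power), not in dB.
L_total = 10·log₁₀(10^(95.7/10) + 10^(94.8/10) + 10^(95.6/10) + 10^(95.2/10)) = 10·log₁₀(13677000000) = 101.36 dB SPL.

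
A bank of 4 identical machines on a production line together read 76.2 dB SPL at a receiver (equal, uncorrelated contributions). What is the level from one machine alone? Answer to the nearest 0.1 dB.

4 equal incoherent sources add 10·log₁₀(4) = 6.02 dB over one source.
L_one = 76.2 − 6.02 = 70.2 dB SPL.

70.2 dB SPL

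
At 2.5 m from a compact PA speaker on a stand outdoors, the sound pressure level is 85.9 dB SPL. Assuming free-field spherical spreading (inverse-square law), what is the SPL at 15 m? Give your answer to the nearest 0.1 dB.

70.3 dB SPL

Free-field point source: level drops by 20·log₁₀ of the distance ratio.
ΔL = −20·log₁₀(15/2.5) = -15.56 dB, so L₂ = 85.9 + (-15.56) = 70.3 dB SPL.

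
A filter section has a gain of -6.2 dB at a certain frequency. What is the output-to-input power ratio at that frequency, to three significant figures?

Power ratio = 10^(dB/10).
10^(-6.2/10) = 10^(-0.6200) = 0.240.

0.240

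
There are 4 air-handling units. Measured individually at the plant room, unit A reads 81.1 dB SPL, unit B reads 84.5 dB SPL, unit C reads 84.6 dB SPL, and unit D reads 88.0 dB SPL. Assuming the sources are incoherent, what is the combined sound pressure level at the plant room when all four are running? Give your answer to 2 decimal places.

91.24 dB SPL

Incoherent sources sum as intensities:
L_total = 10·log₁₀(10^(81.1/10) + 10^(84.5/10) + 10^(84.6/10) + 10^(88.0/10)) = 10·log₁₀(1330000000) = 91.24 dB SPL.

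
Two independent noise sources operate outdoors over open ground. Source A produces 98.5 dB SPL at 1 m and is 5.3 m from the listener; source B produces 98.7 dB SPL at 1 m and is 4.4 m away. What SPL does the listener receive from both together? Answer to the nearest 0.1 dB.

At the listener: L_A = 98.5 − 20·log₁₀(5.3) = 84.01 dB; L_B = 98.7 − 20·log₁₀(4.4) = 85.83 dB.
Combined: 10·log₁₀(10^(84.01/10)+10^(85.83/10)) = 88.0 dB SPL.

88.0 dB SPL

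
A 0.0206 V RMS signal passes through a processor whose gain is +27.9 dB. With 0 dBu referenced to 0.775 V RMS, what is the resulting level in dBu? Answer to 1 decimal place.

-3.6 dBu

Input level: 20·log₁₀(0.0206/0.775) = -31.51 dBu.
Output: -31.51 + 27.9 = -3.6 dBu.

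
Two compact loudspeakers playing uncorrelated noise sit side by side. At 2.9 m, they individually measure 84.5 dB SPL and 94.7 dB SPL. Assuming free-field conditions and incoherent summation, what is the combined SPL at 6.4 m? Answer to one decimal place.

88.2 dB SPL

Combined at 2.9 m: 10·log₁₀(10^(84.5/10)+10^(94.7/10)) = 95.10 dB SPL.
Then apply −20·log₁₀(6.4/2.9) = -6.88 dB → 88.2 dB SPL.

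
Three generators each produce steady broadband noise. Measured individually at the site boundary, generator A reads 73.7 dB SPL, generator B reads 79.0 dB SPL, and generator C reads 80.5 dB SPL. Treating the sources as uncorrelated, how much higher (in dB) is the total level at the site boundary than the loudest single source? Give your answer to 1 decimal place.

2.8 dB

Uncorrelated sources add in intensity (power), not in dB.
L_total = 10·log₁₀(10^(73.7/10) + 10^(79.0/10) + 10^(80.5/10)) = 83.33 dB SPL.
Excess over the loudest (80.5 dB): 83.33 − 80.5 = 2.8 dB.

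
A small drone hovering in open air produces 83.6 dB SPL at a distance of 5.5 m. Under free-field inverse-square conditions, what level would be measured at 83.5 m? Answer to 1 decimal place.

For a point source in a free field, ΔL = −20·log₁₀(d₂/d₁).
ΔL = −20·log₁₀(83.5/5.5) = -23.63 dB, so L₂ = 83.6 + (-23.63) = 60.0 dB SPL.

60.0 dB SPL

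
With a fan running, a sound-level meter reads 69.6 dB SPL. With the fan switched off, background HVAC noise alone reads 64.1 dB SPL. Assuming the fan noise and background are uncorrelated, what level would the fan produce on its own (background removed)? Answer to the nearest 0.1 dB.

Subtract intensities: L_src = 10·log₁₀(10^(L_total/10) − 10^(L_bg/10)).
L_src = 10·log₁₀(10^(69.6/10) − 10^(64.1/10)) = 10·log₁₀(6550000) = 68.2 dB SPL.

68.2 dB SPL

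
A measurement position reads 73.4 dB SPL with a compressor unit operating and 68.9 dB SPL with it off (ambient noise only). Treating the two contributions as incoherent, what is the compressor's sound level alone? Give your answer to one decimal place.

Background correction is a power subtraction:
L_src = 10·log₁₀(10^(73.4/10) − 10^(68.9/10)) = 10·log₁₀(14120000) = 71.5 dB SPL.

71.5 dB SPL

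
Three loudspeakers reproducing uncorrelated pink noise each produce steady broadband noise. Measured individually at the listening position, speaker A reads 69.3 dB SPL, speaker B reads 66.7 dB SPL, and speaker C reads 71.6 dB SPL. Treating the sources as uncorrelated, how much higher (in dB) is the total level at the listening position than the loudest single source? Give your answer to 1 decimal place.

2.8 dB

Uncorrelated sources add in intensity (power), not in dB.
L_total = 10·log₁₀(10^(69.3/10) + 10^(66.7/10) + 10^(71.6/10)) = 74.42 dB SPL.
Excess over the loudest (71.6 dB): 74.42 − 71.6 = 2.8 dB.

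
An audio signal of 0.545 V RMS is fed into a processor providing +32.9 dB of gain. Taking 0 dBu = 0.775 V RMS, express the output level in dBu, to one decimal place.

Input level: 20·log₁₀(0.545/0.775) = -3.06 dBu.
Output: -3.06 + 32.9 = +29.8 dBu.

+29.8 dBu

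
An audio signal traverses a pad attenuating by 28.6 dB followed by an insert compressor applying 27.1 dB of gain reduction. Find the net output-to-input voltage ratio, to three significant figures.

Net gain = (−28.6) + (−27.1) = -55.7 dB.
Voltage ratio = 10^(-55.7/20) = 0.00164.

0.00164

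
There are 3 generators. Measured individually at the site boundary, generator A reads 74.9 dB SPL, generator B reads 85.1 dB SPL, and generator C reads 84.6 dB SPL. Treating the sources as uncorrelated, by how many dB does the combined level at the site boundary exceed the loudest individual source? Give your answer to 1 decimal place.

3.0 dB

Add the sources as powers (linear), then convert back to dB:
L_total = 10·log₁₀(10^(74.9/10) + 10^(85.1/10) + 10^(84.6/10)) = 88.08 dB SPL.
Excess over the loudest (85.1 dB): 88.08 − 85.1 = 3.0 dB.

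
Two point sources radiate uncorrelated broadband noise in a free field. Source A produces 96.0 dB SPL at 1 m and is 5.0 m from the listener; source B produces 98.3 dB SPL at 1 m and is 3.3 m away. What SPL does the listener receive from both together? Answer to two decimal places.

88.92 dB SPL

At the listener: L_A = 96.0 − 20·log₁₀(5.0) = 82.021 dB; L_B = 98.3 − 20·log₁₀(3.3) = 87.930 dB.
Combined: 10·log₁₀(10^(82.021/10)+10^(87.930/10)) = 88.92 dB SPL.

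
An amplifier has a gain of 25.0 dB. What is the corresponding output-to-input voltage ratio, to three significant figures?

Voltage ratio = 10^(dB/20).
10^(25.0/20) = 10^(1.250) = 17.8.

17.8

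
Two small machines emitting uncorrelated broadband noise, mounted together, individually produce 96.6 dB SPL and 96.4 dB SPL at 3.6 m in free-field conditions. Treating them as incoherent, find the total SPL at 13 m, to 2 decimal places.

88.36 dB SPL

Combined at 3.6 m: 10·log₁₀(10^(96.6/10)+10^(96.4/10)) = 99.511 dB SPL.
Then apply −20·log₁₀(13/3.6) = -11.153 dB → 88.36 dB SPL.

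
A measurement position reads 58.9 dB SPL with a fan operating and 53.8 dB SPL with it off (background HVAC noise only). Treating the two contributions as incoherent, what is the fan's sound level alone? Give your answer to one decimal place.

Background correction is a power subtraction:
L_src = 10·log₁₀(10^(58.9/10) − 10^(53.8/10)) = 10·log₁₀(536400) = 57.3 dB SPL.

57.3 dB SPL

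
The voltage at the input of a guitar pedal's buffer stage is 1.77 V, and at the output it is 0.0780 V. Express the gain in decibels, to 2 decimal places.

Voltage is an amplitude quantity, so gain = 20·log₁₀(V_out/V_in).
20·log₁₀(0.0780/1.77) = 20·log₁₀(0.04407) = -27.12 dB.

-27.12 dB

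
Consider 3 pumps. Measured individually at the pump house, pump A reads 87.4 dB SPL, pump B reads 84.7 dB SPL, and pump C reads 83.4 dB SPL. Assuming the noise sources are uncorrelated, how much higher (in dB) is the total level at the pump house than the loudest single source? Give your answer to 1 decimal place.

Incoherent sources sum as intensities:
L_total = 10·log₁₀(10^(87.4/10) + 10^(84.7/10) + 10^(83.4/10)) = 90.27 dB SPL.
Excess over the loudest (87.4 dB): 90.27 − 87.4 = 2.9 dB.

2.9 dB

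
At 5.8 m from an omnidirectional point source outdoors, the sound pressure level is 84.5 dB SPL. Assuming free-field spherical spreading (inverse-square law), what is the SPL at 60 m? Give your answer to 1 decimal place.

Free-field point source: level drops by 20·log₁₀ of the distance ratio.
ΔL = −20·log₁₀(60/5.8) = -20.29 dB, so L₂ = 84.5 + (-20.29) = 64.2 dB SPL.

64.2 dB SPL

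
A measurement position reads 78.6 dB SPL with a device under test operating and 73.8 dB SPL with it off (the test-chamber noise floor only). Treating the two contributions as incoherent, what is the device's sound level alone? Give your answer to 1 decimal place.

76.9 dB SPL

Remove the background by subtracting linear intensities:
L_src = 10·log₁₀(10^(78.6/10) − 10^(73.8/10)) = 10·log₁₀(48460000) = 76.9 dB SPL.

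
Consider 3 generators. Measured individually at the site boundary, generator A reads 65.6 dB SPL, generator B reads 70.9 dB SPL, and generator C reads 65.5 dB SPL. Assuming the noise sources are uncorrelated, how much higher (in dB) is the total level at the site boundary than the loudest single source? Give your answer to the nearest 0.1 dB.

Uncorrelated sources add in intensity (power), not in dB.
L_total = 10·log₁₀(10^(65.6/10) + 10^(70.9/10) + 10^(65.5/10)) = 72.90 dB SPL.
Excess over the loudest (70.9 dB): 72.90 − 70.9 = 2.0 dB.

2.0 dB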